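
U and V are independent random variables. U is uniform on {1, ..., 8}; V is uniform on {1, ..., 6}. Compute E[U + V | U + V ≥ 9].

P(U + V ≥ 9) = 7/16.
Summing (U+V)·P(x,y) over outcomes with U + V ≥ 9 gives 14/3.
E[U + V | U + V ≥ 9] = (14/3) / (7/16) = 32/3.

32/3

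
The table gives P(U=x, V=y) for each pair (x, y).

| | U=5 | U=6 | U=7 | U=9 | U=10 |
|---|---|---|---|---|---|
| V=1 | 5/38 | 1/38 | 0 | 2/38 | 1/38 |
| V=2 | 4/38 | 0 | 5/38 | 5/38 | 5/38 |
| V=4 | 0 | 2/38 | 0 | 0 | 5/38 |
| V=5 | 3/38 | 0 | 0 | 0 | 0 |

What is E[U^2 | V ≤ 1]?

P(V ≤ 1) = 9/38.
Σ U^2·P over the event = 25·(5/38) + 36·(1/38) + 81·(2/38) + 100·(1/38) = 423/38.
E[U^2 | V ≤ 1] = (423/38) / (9/38) = 47.

47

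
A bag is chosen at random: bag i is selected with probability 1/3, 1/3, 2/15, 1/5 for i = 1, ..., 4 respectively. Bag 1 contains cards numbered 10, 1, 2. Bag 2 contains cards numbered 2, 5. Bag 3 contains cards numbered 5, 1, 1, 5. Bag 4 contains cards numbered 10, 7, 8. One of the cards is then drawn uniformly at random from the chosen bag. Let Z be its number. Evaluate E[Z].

E[Z | bag 1] = (10+1+2)/3 = 13/3.
E[Z | bag 2] = (2+5)/2 = 7/2.
E[Z | bag 3] = (5+1+1+5)/4 = 3.
E[Z | bag 4] = (10+7+8)/3 = 25/3.
E[Z] = (1/3)·(13/3) + (1/3)·(7/2) + (2/15)·(3) + (1/5)·(25/3) = 421/90.

421/90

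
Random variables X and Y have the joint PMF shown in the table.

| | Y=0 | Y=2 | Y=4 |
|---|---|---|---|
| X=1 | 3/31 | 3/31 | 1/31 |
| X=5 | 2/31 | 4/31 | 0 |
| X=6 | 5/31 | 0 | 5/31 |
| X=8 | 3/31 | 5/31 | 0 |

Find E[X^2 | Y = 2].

141/4

P(Y = 2) = 12/31.
Summing X^2·P(X=x,Y=y) over the conditioning event gives 423/31.
E[X^2 | Y = 2] = (423/31) / (12/31) = 141/4.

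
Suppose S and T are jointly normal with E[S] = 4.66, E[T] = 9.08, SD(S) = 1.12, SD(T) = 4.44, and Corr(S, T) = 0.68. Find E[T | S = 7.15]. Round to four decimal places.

E[T | S=x] = μ_T + ρ(σ_T/σ_S)(x − μ_S) for jointly normal variables.
E[T | S=7.15] = 9.08 + (0.68)·(4.44/1.12)·(7.15 − (4.66)) = 9.08 + (2.6957)·(2.49) = 15.7923.

15.7923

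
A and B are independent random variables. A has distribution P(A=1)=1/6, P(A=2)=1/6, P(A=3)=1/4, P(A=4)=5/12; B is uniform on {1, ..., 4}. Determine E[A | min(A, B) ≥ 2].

P(min(A, B) ≥ 2) = 5/8.
Summing A·P(x,y) over outcomes with min(A, B) ≥ 2 gives 33/16.
E[A | min(A, B) ≥ 2] = (33/16) / (5/8) = 33/10.

33/10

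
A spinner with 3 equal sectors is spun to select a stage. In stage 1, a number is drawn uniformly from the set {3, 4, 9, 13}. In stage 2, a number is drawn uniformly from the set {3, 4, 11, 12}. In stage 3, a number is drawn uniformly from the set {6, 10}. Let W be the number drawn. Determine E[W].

91/12

E[W | stage 1] = (3+4+9+13)/4 = 29/4.
E[W | stage 2] = (3+4+11+12)/4 = 15/2.
E[W | stage 3] = (6+10)/2 = 8.
By the law of total expectation,
E[W] = (1/3)·(29/4) + (1/3)·(15/2) + (1/3)·(8) = 91/12.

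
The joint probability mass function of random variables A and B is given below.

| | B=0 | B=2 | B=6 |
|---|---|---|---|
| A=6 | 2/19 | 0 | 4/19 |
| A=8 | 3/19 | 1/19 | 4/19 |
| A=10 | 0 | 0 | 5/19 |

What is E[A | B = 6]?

106/13

P(B = 6) = 13/19.
Σ A·P over the event = 6·(4/19) + 8·(4/19) + 10·(5/19) = 106/19.
E[A | B = 6] = (106/19) / (13/19) = 106/13.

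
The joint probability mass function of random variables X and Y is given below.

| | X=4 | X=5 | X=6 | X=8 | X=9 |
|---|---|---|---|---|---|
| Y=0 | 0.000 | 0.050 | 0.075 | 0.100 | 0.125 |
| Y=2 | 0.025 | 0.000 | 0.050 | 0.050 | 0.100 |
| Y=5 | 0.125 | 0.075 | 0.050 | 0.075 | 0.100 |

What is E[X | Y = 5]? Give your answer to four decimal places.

P(Y = 5) = 0.425.
Σ X·P over the event = 4·(0.125) + 5·(0.075) + 6·(0.050) + 8·(0.075) + 9·(0.100) = 2.675.
E[X | Y = 5] = (2.675) / (0.425) = 6.2941.

6.2941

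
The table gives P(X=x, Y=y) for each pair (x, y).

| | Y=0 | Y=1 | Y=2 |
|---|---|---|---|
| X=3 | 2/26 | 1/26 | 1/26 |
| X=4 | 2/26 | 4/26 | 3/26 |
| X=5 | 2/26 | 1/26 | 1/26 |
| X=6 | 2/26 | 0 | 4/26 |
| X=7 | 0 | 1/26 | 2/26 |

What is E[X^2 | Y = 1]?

21

P(Y = 1) = 7/26.
Summing X^2·P(X=x,Y=y) over the conditioning event gives 147/26.
E[X^2 | Y = 1] = (147/26) / (7/26) = 21.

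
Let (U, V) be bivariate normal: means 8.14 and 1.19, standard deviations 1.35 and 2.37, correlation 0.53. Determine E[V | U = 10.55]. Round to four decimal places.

E[V | U=x] = μ_V + ρ(σ_V/σ_U)(x − μ_U) for jointly normal variables.
E[V | U=10.55] = 1.19 + (0.53)·(2.37/1.35)·(10.55 − (8.14)) = 1.19 + (0.93044)·(2.41) = 3.4324.

3.4324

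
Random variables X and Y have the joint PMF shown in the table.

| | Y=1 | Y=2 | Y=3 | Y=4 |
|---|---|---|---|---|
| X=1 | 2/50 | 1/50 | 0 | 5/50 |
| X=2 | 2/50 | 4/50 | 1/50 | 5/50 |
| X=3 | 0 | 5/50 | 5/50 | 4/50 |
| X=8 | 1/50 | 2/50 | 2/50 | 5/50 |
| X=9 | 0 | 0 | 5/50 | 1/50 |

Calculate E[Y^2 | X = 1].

P(X = 1) = 4/25.
Σ Y^2·P over the event = 1·(2/50) + 4·(1/50) + 16·(5/50) = 43/25.
E[Y^2 | X = 1] = (43/25) / (4/25) = 43/4.

43/4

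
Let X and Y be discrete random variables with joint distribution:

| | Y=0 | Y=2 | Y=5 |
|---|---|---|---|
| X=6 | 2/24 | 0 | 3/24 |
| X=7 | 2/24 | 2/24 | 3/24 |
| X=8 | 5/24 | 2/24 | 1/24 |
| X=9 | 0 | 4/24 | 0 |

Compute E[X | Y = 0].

P(Y = 0) = 3/8.
Σ X·P over the event = 6·(2/24) + 7·(2/24) + 8·(5/24) = 11/4.
E[X | Y = 0] = (11/4) / (3/8) = 22/3.

22/3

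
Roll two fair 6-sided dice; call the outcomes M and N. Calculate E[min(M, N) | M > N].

P(M > N) = 5/12.
Summing min(M,N)·P(x,y) over outcomes with M > N gives 35/36.
E[min(M, N) | M > N] = (35/36) / (5/12) = 7/3.

7/3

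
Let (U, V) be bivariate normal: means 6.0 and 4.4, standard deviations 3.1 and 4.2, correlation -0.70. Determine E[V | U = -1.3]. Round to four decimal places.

11.3232

E[V | U=x] = μ_V + ρ(σ_V/σ_U)(x − μ_U) for jointly normal variables.
E[V | U=-1.3] = 4.4 + (-0.70)·(4.2/3.1)·(-1.3 − (6.0)) = 4.4 + (-0.94839)·(-7.3) = 11.3232.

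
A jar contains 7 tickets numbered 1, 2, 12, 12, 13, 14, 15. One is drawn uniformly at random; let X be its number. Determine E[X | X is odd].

29/3

P(X is odd) = 3/7.
Σ over the event: 1·1/7 + 13·1/7 + 15·1/7 = 29/7.
E[X | X is odd] = (29/7) / (3/7) = 29/3.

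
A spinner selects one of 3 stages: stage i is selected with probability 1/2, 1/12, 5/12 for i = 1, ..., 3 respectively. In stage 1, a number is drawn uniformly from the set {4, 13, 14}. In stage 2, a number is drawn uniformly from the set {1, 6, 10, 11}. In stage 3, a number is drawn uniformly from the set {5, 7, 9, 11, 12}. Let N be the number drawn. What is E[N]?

113/12

E[N | stage 1] = (4+13+14)/3 = 31/3.
E[N | stage 2] = (1+6+10+11)/4 = 7.
E[N | stage 3] = (5+7+9+11+12)/5 = 44/5.
By the law of total expectation,
E[N] = (1/2)·(31/3) + (1/12)·(7) + (5/12)·(44/5) = 113/12.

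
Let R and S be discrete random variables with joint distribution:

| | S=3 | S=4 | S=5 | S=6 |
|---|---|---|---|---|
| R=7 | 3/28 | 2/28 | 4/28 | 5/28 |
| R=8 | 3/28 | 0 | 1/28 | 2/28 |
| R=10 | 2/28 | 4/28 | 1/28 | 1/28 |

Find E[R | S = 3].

P(S = 3) = 2/7.
Σ R·P over the event = 7·(3/28) + 8·(3/28) + 10·(2/28) = 65/28.
E[R | S = 3] = (65/28) / (2/7) = 65/8.

65/8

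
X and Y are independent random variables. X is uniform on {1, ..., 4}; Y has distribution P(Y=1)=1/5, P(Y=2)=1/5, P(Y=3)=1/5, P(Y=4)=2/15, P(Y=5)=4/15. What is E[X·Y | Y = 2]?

5

P(Y = 2) = 1/5.
Summing XY·P(x,y) over outcomes with Y = 2 gives 1.
E[X·Y | Y = 2] = (1) / (1/5) = 5.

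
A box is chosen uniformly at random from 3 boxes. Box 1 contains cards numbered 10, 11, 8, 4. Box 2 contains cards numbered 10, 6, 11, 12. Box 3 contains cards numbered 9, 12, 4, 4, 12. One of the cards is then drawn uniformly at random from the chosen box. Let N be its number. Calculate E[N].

E[N | box 1] = (10+11+8+4)/4 = 33/4.
E[N | box 2] = (10+6+11+12)/4 = 39/4.
E[N | box 3] = (9+12+4+4+12)/5 = 41/5.
E[N] = (1/3)·(33/4) + (1/3)·(39/4) + (1/3)·(41/5) = 131/15.

131/15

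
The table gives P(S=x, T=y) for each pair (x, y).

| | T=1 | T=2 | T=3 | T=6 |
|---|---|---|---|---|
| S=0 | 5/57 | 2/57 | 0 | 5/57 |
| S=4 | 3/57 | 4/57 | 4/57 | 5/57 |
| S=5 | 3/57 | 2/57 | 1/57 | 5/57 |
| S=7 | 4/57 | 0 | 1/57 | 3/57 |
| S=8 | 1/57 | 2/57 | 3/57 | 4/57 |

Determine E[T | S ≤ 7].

157/47

P(S ≤ 7) = 47/57.
Summing T·P(S=x,T=y) over the conditioning event gives 157/57.
E[T | S ≤ 7] = (157/57) / (47/57) = 157/47.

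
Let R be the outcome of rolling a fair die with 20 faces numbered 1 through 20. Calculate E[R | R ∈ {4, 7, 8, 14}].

33/4

P(R ∈ {4, 7, 8, 14}) = 1/5.
Σ over the event: 4·1/20 + 7·1/20 + 8·1/20 + 14·1/20 = 33/20.
E[R | R ∈ {4, 7, 8, 14}] = (33/20) / (1/5) = 33/4.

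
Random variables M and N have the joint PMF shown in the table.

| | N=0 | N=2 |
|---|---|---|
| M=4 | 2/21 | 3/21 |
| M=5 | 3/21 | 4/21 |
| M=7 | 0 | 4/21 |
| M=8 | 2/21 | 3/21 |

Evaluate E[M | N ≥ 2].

P(N ≥ 2) = 2/3.
Σ M·P over the event = 4·(3/21) + 5·(4/21) + 7·(4/21) + 8·(3/21) = 4.
E[M | N ≥ 2] = (4) / (2/3) = 6.

6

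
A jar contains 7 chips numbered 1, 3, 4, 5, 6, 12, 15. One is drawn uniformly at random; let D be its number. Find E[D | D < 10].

P(D < 10) = 5/7.
Σ over the event: 1·1/7 + 3·1/7 + 4·1/7 + 5·1/7 + 6·1/7 = 19/7.
E[D | D < 10] = (19/7) / (5/7) = 19/5.

19/5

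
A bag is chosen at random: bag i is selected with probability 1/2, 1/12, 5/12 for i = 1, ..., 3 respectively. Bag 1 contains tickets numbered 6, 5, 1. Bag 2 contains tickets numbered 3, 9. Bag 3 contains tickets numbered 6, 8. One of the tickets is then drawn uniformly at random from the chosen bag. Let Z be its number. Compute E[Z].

65/12

E[Z | bag 1] = (6+5+1)/3 = 4.
E[Z | bag 2] = (3+9)/2 = 6.
E[Z | bag 3] = (6+8)/2 = 7.
E[Z] = (1/2)·(4) + (1/12)·(6) + (5/12)·(7) = 65/12.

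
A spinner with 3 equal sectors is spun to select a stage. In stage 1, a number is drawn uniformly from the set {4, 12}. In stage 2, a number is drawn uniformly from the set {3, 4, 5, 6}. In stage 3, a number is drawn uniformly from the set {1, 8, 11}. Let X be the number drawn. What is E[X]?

E[X | stage 1] = (4+12)/2 = 8.
E[X | stage 2] = (3+4+5+6)/4 = 9/2.
E[X | stage 3] = (1+8+11)/3 = 20/3.
By the law of total expectation,
E[X] = (1/3)·(8) + (1/3)·(9/2) + (1/3)·(20/3) = 115/18.

115/18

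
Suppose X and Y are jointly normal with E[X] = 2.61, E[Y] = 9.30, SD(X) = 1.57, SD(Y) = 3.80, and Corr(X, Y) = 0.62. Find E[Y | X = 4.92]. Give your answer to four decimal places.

For a bivariate normal, E[Y | X=x] = μ_Y + ρ·(σ_Y/σ_X)·(x − μ_X).
E[Y | X=4.92] = 9.30 + (0.62)·(3.80/1.57)·(4.92 − (2.61)) = 9.30 + (1.50064)·(2.31) = 12.7665.

12.7665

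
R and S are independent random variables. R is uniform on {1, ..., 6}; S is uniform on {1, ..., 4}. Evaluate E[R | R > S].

P(R > S) = 7/12.
Summing R·P(x,y) over outcomes with R > S gives 8/3.
E[R | R > S] = (8/3) / (7/12) = 32/7.

32/7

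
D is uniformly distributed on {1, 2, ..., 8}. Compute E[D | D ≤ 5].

3

Given D ≤ 5, D is equally likely to be any of {1, 2, 3, 4, 5}.
E[D | D ≤ 5] = (1 + 2 + 3 + 4 + 5) / 5 = 3.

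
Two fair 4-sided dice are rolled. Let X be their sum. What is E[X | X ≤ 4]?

P(X ≤ 4) = 3/8.
Σ over the event: 2·1/16 + 3·1/8 + 4·3/16 = 5/4.
E[X | X ≤ 4] = (5/4) / (3/8) = 10/3.

10/3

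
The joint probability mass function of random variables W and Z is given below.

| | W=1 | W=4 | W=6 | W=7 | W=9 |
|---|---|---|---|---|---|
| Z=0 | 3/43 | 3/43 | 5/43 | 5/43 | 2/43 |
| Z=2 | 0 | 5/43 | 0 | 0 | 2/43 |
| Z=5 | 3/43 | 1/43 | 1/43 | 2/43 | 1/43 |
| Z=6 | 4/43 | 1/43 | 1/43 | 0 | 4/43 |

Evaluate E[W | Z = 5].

9/2

P(Z = 5) = 8/43.
Summing W·P(W=x,Z=y) over the conditioning event gives 36/43.
E[W | Z = 5] = (36/43) / (8/43) = 9/2.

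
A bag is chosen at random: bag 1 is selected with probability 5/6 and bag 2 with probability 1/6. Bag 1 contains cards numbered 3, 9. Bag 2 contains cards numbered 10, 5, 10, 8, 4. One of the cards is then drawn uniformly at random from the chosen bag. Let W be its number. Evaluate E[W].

E[W | bag 1] = (3+9)/2 = 6.
E[W | bag 2] = (10+5+10+8+4)/5 = 37/5.
E[W] = (5/6)·(6) + (1/6)·(37/5) = 187/30.

187/30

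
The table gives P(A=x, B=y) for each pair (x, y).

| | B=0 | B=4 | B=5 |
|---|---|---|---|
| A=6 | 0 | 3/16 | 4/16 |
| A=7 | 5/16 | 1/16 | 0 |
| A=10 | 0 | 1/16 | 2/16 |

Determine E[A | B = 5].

22/3

P(B = 5) = 3/8.
Σ A·P over the event = 6·(4/16) + 10·(2/16) = 11/4.
E[A | B = 5] = (11/4) / (3/8) = 22/3.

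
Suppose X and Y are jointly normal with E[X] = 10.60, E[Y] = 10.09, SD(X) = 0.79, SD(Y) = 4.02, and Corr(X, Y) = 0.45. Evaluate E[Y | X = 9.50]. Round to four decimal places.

7.5711

The regression of Y on X has slope ρ·σ_Y/σ_X and passes through (μ_X, μ_Y).
E[Y | X=9.50] = 10.09 + (0.45)·(4.02/0.79)·(9.50 − (10.60)) = 10.09 + (2.2899)·(-1.1) = 7.5711.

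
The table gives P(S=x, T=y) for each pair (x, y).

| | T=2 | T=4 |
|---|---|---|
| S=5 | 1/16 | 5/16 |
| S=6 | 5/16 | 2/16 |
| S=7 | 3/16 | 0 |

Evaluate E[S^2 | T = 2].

352/9

P(T = 2) = 9/16.
Σ S^2·P over the event = 25·(1/16) + 36·(5/16) + 49·(3/16) = 22.
E[S^2 | T = 2] = (22) / (9/16) = 352/9.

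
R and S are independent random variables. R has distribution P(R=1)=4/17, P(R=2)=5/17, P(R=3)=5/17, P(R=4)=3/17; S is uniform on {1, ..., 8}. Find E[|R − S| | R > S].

19/12

P(R > S) = 3/17.
Summing |R−S|·P(x,y) over outcomes with R > S gives 19/68.
E[|R − S| | R > S] = (19/68) / (3/17) = 19/12.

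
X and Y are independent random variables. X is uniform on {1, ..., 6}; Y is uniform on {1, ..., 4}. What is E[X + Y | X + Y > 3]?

136/21

P(X + Y > 3) = 7/8.
Summing (X+Y)·P(x,y) over outcomes with X + Y > 3 gives 17/3.
E[X + Y | X + Y > 3] = (17/3) / (7/8) = 136/21.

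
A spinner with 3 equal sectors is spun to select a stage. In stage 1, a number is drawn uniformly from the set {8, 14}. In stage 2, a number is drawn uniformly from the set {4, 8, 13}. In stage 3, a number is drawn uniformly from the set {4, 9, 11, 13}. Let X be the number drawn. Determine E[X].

E[X | stage 1] = (8+14)/2 = 11.
E[X | stage 2] = (4+8+13)/3 = 25/3.
E[X | stage 3] = (4+9+11+13)/4 = 37/4.
By the law of total expectation,
E[X] = (1/3)·(11) + (1/3)·(25/3) + (1/3)·(37/4) = 343/36.

343/36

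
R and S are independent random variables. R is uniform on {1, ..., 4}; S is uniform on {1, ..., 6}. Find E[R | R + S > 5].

P(R + S > 5) = 7/12.
Summing R·P(x,y) over outcomes with R + S > 5 gives 5/3.
E[R | R + S > 5] = (5/3) / (7/12) = 20/7.

20/7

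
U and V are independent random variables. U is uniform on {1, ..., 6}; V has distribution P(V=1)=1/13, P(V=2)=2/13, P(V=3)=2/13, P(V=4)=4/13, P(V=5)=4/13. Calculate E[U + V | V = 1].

9/2

P(V = 1) = 1/13.
Summing (U+V)·P(x,y) over outcomes with V = 1 gives 9/26.
E[U + V | V = 1] = (9/26) / (1/13) = 9/2.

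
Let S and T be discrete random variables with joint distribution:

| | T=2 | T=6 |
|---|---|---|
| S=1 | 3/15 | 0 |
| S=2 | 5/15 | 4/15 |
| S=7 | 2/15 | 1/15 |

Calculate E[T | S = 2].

P(S = 2) = 3/5.
Σ T·P over the event = 2·(5/15) + 6·(4/15) = 34/15.
E[T | S = 2] = (34/15) / (3/5) = 34/9.

34/9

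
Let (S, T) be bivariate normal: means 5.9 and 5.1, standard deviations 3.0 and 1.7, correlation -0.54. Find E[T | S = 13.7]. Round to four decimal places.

2.7132

E[T | S=x] = μ_T + ρ(σ_T/σ_S)(x − μ_S) for jointly normal variables.
E[T | S=13.7] = 5.1 + (-0.54)·(1.7/3.0)·(13.7 − (5.9)) = 5.1 + (-0.306)·(7.8) = 2.7132.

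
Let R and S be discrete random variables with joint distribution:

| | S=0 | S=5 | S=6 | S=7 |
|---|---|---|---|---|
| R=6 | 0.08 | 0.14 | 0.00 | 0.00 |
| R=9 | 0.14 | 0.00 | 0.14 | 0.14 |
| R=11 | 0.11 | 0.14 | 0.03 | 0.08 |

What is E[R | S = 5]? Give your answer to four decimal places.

P(S = 5) = 0.28.
Summing R·P(R=x,S=y) over the conditioning event gives 2.38.
E[R | S = 5] = (2.38) / (0.28) = 8.5000.

8.5000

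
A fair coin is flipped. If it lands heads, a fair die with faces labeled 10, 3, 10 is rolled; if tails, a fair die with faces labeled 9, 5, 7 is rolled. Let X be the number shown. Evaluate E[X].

E[X | heads] = (10+3+10)/3 = 23/3.
E[X | tails] = (9+5+7)/3 = 7.
E[X] = (1/2)·(23/3) + (1/2)·(7) = 22/3.

22/3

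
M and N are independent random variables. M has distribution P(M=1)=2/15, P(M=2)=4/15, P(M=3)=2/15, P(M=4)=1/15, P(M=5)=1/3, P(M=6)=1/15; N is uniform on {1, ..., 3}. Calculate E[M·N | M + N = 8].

P(M + N = 8) = 2/15.
Summing MN·P(x,y) over outcomes with M + N = 8 gives 29/15.
E[M·N | M + N = 8] = (29/15) / (2/15) = 29/2.

29/2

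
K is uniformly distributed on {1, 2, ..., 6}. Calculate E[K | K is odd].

3

Given K is odd, K is equally likely to be any of {1, 3, 5}.
E[K | K is odd] = (1 + 3 + 5) / 3 = 3.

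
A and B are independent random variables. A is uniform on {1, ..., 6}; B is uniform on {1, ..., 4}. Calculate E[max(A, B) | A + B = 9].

11/2

Outcomes with A + B = 9: (5,4), (6,3), each with probability 1/24.
E[max(A, B) | A + B = 9] = (5 + 6) / 2 = 11/2.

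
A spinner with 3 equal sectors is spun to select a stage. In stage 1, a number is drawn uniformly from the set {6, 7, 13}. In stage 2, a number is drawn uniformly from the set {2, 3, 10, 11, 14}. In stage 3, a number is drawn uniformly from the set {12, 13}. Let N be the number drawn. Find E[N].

175/18

E[N | stage 1] = (6+7+13)/3 = 26/3.
E[N | stage 2] = (2+3+10+11+14)/5 = 8.
E[N | stage 3] = (12+13)/2 = 25/2.
By the law of total expectation,
E[N] = (1/3)·(26/3) + (1/3)·(8) + (1/3)·(25/2) = 175/18.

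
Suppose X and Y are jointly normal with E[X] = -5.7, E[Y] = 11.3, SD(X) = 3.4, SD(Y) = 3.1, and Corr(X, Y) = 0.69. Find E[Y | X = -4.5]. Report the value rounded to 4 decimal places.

12.0549

For a bivariate normal, E[Y | X=x] = μ_Y + ρ·(σ_Y/σ_X)·(x − μ_X).
E[Y | X=-4.5] = 11.3 + (0.69)·(3.1/3.4)·(-4.5 − (-5.7)) = 11.3 + (0.62912)·(1.2) = 12.0549.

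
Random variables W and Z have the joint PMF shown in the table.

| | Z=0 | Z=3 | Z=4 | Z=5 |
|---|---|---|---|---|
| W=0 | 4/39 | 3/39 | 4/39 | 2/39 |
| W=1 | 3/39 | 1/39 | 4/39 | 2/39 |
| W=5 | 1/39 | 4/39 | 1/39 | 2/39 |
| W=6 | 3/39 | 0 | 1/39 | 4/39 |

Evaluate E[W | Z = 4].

3/2

P(Z = 4) = 10/39.
Σ W·P over the event = 0·(4/39) + 1·(4/39) + 5·(1/39) + 6·(1/39) = 5/13.
E[W | Z = 4] = (5/13) / (10/39) = 3/2.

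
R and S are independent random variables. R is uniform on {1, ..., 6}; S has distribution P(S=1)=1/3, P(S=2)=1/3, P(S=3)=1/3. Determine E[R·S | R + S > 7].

P(R + S > 7) = 1/6.
Summing RS·P(x,y) over outcomes with R + S > 7 gives 5/2.
E[R·S | R + S > 7] = (5/2) / (1/6) = 15.

15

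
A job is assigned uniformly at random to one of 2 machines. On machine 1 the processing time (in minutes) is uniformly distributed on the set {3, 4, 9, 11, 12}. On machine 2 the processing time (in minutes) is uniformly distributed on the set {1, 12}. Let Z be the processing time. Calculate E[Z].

E[Z | machine 1] = (3+4+9+11+12)/5 = 39/5.
E[Z | machine 2] = (1+12)/2 = 13/2.
By the law of total expectation,
E[Z] = (1/2)·(39/5) + (1/2)·(13/2) = 143/20.

143/20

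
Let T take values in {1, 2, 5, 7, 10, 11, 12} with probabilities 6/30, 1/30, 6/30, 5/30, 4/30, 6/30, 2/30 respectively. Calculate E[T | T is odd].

P(T is odd) = 23/30.
Σ over the event: 1·1/5 + 5·1/5 + 7·1/6 + 11·1/5 = 137/30.
E[T | T is odd] = (137/30) / (23/30) = 137/23.

137/23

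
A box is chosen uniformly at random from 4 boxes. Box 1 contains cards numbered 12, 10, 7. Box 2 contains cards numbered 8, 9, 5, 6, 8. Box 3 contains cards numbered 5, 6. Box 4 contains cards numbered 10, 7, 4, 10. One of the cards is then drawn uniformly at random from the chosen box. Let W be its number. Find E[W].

1807/240

E[W | box 1] = (12+10+7)/3 = 29/3.
E[W | box 2] = (8+9+5+6+8)/5 = 36/5.
E[W | box 3] = (5+6)/2 = 11/2.
E[W | box 4] = (10+7+4+10)/4 = 31/4.
E[W] = (1/4)·(29/3) + (1/4)·(36/5) + (1/4)·(11/2) + (1/4)·(31/4) = 1807/240.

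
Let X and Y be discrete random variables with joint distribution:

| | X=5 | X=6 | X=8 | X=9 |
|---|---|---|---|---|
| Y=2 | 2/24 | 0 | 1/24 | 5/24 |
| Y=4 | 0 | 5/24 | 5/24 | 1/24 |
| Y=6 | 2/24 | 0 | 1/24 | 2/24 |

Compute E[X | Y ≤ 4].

142/19

P(Y ≤ 4) = 19/24.
Σ X·P over the event = 5·(2/24) + 6·(5/24) + 8·(1/24) + 8·(5/24) + 9·(5/24) + 9·(1/24) = 71/12.
E[X | Y ≤ 4] = (71/12) / (19/24) = 142/19.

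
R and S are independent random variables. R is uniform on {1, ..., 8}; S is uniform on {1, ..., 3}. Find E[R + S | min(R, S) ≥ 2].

15/2

P(min(R, S) ≥ 2) = 7/12.
Summing (R+S)·P(x,y) over outcomes with min(R, S) ≥ 2 gives 35/8.
E[R + S | min(R, S) ≥ 2] = (35/8) / (7/12) = 15/2.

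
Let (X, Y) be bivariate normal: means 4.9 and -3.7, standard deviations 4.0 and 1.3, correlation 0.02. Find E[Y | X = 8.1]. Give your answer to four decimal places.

For a bivariate normal, E[Y | X=x] = μ_Y + ρ·(σ_Y/σ_X)·(x − μ_X).
E[Y | X=8.1] = -3.7 + (0.02)·(1.3/4.0)·(8.1 − (4.9)) = -3.7 + (0.0065)·(3.2) = -3.6792.

-3.6792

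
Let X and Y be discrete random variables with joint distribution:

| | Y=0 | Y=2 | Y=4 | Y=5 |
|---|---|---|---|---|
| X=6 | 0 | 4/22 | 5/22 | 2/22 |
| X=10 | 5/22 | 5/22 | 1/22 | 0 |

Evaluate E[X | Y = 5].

P(Y = 5) = 1/11.
Σ X·P over the event = 6·(2/22) = 6/11.
E[X | Y = 5] = (6/11) / (1/11) = 6.

6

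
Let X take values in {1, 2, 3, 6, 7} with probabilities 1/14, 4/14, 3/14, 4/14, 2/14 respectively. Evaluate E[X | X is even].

P(X is even) = 4/7.
Σ over the event: 2·2/7 + 6·2/7 = 16/7.
E[X | X is even] = (16/7) / (4/7) = 4.

4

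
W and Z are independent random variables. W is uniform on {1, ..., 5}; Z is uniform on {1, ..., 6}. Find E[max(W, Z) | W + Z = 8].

5

P(W + Z = 8) = 2/15.
Summing max(W,Z)·P(x,y) over outcomes with W + Z = 8 gives 2/3.
E[max(W, Z) | W + Z = 8] = (2/3) / (2/15) = 5.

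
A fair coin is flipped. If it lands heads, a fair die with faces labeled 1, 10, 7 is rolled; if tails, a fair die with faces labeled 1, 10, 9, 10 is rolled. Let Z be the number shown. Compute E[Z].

27/4

E[Z | heads] = (1+10+7)/3 = 6.
E[Z | tails] = (1+10+9+10)/4 = 15/2.
E[Z] = (1/2)·(6) + (1/2)·(15/2) = 27/4.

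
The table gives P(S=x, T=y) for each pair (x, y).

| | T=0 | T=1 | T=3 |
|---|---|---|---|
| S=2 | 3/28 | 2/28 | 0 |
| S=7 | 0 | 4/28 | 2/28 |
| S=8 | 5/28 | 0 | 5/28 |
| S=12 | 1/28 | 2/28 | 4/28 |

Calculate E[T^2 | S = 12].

38/7

P(S = 12) = 1/4.
Summing T^2·P(S=x,T=y) over the conditioning event gives 19/14.
E[T^2 | S = 12] = (19/14) / (1/4) = 38/7.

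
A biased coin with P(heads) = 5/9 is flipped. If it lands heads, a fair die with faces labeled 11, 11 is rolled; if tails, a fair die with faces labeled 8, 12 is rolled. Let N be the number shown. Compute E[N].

95/9

E[N | heads] = (11+11)/2 = 11.
E[N | tails] = (8+12)/2 = 10.
E[N] = (5/9)·(11) + (4/9)·(10) = 95/9.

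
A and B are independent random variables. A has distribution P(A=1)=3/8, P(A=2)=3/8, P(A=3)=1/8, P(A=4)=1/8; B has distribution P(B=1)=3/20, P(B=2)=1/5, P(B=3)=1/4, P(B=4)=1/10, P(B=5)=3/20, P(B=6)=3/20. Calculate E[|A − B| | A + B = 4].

P(A + B = 4) = 3/16.
Summing |A−B|·P(x,y) over outcomes with A + B = 4 gives 9/40.
E[|A − B| | A + B = 4] = (9/40) / (3/16) = 6/5.

6/5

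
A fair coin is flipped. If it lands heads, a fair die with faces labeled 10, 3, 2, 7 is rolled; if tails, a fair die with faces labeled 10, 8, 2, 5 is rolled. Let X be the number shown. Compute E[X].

47/8

E[X | heads] = (10+3+2+7)/4 = 11/2.
E[X | tails] = (10+8+2+5)/4 = 25/4.
By the law of total expectation,
E[X] = (1/2)·(11/2) + (1/2)·(25/4) = 47/8.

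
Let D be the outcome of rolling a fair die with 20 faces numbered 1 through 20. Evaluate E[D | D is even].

11

Given D is even, D is equally likely to be any of {2, 4, 6, 8, 10, 12, 14, 16, 18, 20}.
E[D | D is even] = (2 + 4 + 6 + 8 + 10 + 12 + 14 + 16 + 18 + 20) / 10 = 11.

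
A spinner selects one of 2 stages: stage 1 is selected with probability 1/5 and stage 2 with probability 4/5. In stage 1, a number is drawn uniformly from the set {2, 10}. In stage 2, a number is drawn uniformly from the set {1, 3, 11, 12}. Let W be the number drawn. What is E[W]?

33/5

E[W | stage 1] = (2+10)/2 = 6.
E[W | stage 2] = (1+3+11+12)/4 = 27/4.
By the law of total expectation,
E[W] = (1/5)·(6) + (4/5)·(27/4) = 33/5.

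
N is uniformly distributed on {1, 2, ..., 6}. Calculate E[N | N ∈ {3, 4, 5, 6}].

P(N ∈ {3, 4, 5, 6}) = 2/3.
Σ over the event: 3·1/6 + 4·1/6 + 5·1/6 + 6·1/6 = 3.
E[N | N ∈ {3, 4, 5, 6}] = (3) / (2/3) = 9/2.

9/2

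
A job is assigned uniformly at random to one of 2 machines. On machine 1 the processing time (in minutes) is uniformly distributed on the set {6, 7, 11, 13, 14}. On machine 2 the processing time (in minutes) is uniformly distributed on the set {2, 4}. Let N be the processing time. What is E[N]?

E[N | machine 1] = (6+7+11+13+14)/5 = 51/5.
E[N | machine 2] = (2+4)/2 = 3.
By the law of total expectation,
E[N] = (1/2)·(51/5) + (1/2)·(3) = 33/5.

33/5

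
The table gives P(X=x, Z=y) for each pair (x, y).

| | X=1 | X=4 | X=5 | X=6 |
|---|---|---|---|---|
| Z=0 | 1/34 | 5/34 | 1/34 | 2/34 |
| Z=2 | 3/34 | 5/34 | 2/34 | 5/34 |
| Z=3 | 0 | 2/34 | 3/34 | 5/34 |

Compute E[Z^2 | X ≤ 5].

P(X ≤ 5) = 11/17.
Summing Z^2·P(X=x,Z=y) over the conditioning event gives 5/2.
E[Z^2 | X ≤ 5] = (5/2) / (11/17) = 85/22.

85/22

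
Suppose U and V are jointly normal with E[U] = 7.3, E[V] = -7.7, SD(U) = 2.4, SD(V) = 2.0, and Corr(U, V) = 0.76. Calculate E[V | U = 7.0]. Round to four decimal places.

-7.8900

E[V | U=x] = μ_V + ρ(σ_V/σ_U)(x − μ_U) for jointly normal variables.
E[V | U=7.0] = -7.7 + (0.76)·(2.0/2.4)·(7.0 − (7.3)) = -7.7 + (0.63333)·(-0.3) = -7.8900.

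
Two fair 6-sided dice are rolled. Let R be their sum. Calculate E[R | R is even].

P(R is even) = 1/2.
Σ over the event: 2·1/36 + 4·1/12 + 6·5/36 + 8·5/36 + 10·1/12 + 12·1/36 = 7/2.
E[R | R is even] = (7/2) / (1/2) = 7.

7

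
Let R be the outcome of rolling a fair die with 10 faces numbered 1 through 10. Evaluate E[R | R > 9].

Given R > 9, R is equally likely to be any of {10}.
E[R | R > 9] = (10) / 1 = 10.

10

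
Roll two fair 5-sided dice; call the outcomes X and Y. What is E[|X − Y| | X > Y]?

2

P(X > Y) = 2/5.
Summing |X−Y|·P(x,y) over outcomes with X > Y gives 4/5.
E[|X − Y| | X > Y] = (4/5) / (2/5) = 2.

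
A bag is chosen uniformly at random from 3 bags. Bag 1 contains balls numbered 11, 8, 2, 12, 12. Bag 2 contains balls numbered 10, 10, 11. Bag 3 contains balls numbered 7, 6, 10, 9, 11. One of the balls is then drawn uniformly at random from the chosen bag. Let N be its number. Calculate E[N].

419/45

E[N | bag 1] = (11+8+2+12+12)/5 = 9.
E[N | bag 2] = (10+10+11)/3 = 31/3.
E[N | bag 3] = (7+6+10+9+11)/5 = 43/5.
E[N] = (1/3)·(9) + (1/3)·(31/3) + (1/3)·(43/5) = 419/45.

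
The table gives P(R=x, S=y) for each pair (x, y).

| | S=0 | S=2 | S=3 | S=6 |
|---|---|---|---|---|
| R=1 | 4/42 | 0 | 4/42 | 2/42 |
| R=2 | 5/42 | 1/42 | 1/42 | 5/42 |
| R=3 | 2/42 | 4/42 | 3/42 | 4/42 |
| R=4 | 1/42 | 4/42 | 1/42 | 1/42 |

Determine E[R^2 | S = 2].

104/9

P(S = 2) = 3/14.
Σ R^2·P over the event = 4·(1/42) + 9·(4/42) + 16·(4/42) = 52/21.
E[R^2 | S = 2] = (52/21) / (3/14) = 104/9.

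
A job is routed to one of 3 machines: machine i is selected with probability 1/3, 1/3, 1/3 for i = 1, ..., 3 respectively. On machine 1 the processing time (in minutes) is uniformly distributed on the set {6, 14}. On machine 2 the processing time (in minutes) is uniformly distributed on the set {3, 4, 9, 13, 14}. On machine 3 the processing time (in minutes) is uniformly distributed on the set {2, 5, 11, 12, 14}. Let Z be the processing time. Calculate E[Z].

E[Z | machine 1] = (6+14)/2 = 10.
E[Z | machine 2] = (3+4+9+13+14)/5 = 43/5.
E[Z | machine 3] = (2+5+11+12+14)/5 = 44/5.
By the law of total expectation,
E[Z] = (1/3)·(10) + (1/3)·(43/5) + (1/3)·(44/5) = 137/15.

137/15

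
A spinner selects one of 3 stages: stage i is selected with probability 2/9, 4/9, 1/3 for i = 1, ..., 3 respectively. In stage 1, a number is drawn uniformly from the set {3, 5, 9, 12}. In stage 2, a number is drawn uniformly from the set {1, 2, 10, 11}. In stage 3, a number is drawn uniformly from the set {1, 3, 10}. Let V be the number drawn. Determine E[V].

35/6

E[V | stage 1] = (3+5+9+12)/4 = 29/4.
E[V | stage 2] = (1+2+10+11)/4 = 6.
E[V | stage 3] = (1+3+10)/3 = 14/3.
By the law of total expectation,
E[V] = (2/9)·(29/4) + (4/9)·(6) + (1/3)·(14/3) = 35/6.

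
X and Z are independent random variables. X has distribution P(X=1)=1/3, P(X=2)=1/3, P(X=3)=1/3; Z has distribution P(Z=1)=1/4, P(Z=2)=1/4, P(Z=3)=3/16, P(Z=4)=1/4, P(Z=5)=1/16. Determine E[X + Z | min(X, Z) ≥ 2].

17/3

P(min(X, Z) ≥ 2) = 1/2.
Summing (X+Z)·P(x,y) over outcomes with min(X, Z) ≥ 2 gives 17/6.
E[X + Z | min(X, Z) ≥ 2] = (17/6) / (1/2) = 17/3.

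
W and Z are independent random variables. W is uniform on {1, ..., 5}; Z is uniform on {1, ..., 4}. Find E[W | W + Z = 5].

5/2

P(W + Z = 5) = 1/5.
Summing W·P(x,y) over outcomes with W + Z = 5 gives 1/2.
E[W | W + Z = 5] = (1/2) / (1/5) = 5/2.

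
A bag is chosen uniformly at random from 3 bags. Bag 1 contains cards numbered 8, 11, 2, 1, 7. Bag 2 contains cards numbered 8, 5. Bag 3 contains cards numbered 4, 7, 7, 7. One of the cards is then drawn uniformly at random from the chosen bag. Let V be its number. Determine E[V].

371/60

E[V | bag 1] = (8+11+2+1+7)/5 = 29/5.
E[V | bag 2] = (8+5)/2 = 13/2.
E[V | bag 3] = (4+7+7+7)/4 = 25/4.
By the law of total expectation,
E[V] = (1/3)·(29/5) + (1/3)·(13/2) + (1/3)·(25/4) = 371/60.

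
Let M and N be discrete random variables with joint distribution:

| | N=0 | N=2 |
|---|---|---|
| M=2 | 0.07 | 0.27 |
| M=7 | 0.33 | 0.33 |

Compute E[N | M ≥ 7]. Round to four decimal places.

P(M ≥ 7) = 0.66.
Σ N·P over the event = 0·(0.33) + 2·(0.33) = 0.66.
E[N | M ≥ 7] = (0.66) / (0.66) = 1.0000.

1.0000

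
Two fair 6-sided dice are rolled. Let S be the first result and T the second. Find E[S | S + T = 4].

2

P(S + T = 4) = 1/12.
Summing S·P(x,y) over outcomes with S + T = 4 gives 1/6.
E[S | S + T = 4] = (1/6) / (1/12) = 2.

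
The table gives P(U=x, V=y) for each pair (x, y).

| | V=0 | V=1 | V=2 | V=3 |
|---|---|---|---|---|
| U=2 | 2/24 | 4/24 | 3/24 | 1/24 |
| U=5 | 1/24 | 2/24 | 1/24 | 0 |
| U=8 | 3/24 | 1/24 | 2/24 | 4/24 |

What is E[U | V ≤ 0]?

P(V ≤ 0) = 1/4.
Σ U·P over the event = 2·(2/24) + 5·(1/24) + 8·(3/24) = 11/8.
E[U | V ≤ 0] = (11/8) / (1/4) = 11/2.

11/2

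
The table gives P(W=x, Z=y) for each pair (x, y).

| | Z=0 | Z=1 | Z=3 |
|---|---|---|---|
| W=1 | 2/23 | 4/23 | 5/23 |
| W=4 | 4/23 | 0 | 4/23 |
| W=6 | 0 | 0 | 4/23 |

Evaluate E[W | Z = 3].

45/13

P(Z = 3) = 13/23.
Σ W·P over the event = 1·(5/23) + 4·(4/23) + 6·(4/23) = 45/23.
E[W | Z = 3] = (45/23) / (13/23) = 45/13.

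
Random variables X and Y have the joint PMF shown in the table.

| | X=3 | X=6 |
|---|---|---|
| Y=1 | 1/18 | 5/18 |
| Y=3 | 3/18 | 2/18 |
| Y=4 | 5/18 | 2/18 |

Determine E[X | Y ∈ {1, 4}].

60/13

P(Y ∈ {1, 4}) = 13/18.
Summing X·P(X=x,Y=y) over the conditioning event gives 10/3.
E[X | Y ∈ {1, 4}] = (10/3) / (13/18) = 60/13.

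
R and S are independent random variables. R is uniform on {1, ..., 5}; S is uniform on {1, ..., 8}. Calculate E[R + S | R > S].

6

Outcomes with R > S: (2,1), (3,1), (3,2), (4,1), (4,2), (4,3), (5,1), (5,2), (5,3), (5,4), each with probability 1/40.
E[R + S | R > S] = (3 + 4 + 5 + 5 + 6 + 7 + 6 + 7 + 8 + 9) / 10 = 6.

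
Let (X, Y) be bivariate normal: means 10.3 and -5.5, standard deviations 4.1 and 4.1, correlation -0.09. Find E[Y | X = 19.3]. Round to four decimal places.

For a bivariate normal, E[Y | X=x] = μ_Y + ρ·(σ_Y/σ_X)·(x − μ_X).
E[Y | X=19.3] = -5.5 + (-0.09)·(4.1/4.1)·(19.3 − (10.3)) = -5.5 + (-0.09)·(9) = -6.3100.

-6.3100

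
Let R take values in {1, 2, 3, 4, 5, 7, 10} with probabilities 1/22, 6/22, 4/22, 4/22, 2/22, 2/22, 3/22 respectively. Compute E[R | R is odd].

P(R is odd) = 9/22.
Σ over the event: 1·1/22 + 3·2/11 + 5·1/11 + 7·1/11 = 37/22.
E[R | R is odd] = (37/22) / (9/22) = 37/9.

37/9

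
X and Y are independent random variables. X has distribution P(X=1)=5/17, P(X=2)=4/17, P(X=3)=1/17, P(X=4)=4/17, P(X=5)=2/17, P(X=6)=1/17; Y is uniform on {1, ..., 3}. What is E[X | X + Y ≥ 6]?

83/18

P(X + Y ≥ 6) = 6/17.
Summing X·P(x,y) over outcomes with X + Y ≥ 6 gives 83/51.
E[X | X + Y ≥ 6] = (83/51) / (6/17) = 83/18.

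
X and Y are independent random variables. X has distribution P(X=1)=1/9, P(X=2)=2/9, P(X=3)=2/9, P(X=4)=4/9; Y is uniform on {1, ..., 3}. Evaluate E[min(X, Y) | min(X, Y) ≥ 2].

P(min(X, Y) ≥ 2) = 16/27.
Summing min(X,Y)·P(x,y) over outcomes with min(X, Y) ≥ 2 gives 38/27.
E[min(X, Y) | min(X, Y) ≥ 2] = (38/27) / (16/27) = 19/8.

19/8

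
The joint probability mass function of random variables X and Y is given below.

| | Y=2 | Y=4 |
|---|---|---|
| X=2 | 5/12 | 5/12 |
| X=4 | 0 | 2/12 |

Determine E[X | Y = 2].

2

P(Y = 2) = 5/12.
Σ X·P over the event = 2·(5/12) = 5/6.
E[X | Y = 2] = (5/6) / (5/12) = 2.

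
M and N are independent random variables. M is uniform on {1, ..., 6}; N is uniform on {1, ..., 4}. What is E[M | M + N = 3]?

Outcomes with M + N = 3: (1,2), (2,1), each with probability 1/24.
E[M | M + N = 3] = (1 + 2) / 2 = 3/2.

3/2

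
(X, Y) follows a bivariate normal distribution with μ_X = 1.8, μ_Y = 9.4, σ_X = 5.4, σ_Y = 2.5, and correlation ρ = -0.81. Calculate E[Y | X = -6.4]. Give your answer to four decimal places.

E[Y | X=x] = μ_Y + ρ(σ_Y/σ_X)(x − μ_X) for jointly normal variables.
E[Y | X=-6.4] = 9.4 + (-0.81)·(2.5/5.4)·(-6.4 − (1.8)) = 9.4 + (-0.375)·(-8.2) = 12.4750.

12.4750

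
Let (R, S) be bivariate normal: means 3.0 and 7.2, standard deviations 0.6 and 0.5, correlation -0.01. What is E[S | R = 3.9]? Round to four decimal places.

For a bivariate normal, E[S | R=x] = μ_S + ρ·(σ_S/σ_R)·(x − μ_R).
E[S | R=3.9] = 7.2 + (-0.01)·(0.5/0.6)·(3.9 − (3.0)) = 7.2 + (-0.0083333)·(0.9) = 7.1925.

7.1925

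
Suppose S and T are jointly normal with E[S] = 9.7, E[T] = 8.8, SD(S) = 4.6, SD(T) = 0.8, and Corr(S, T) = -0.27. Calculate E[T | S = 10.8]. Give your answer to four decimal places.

8.7483

The regression of T on S has slope ρ·σ_T/σ_S and passes through (μ_S, μ_T).
E[T | S=10.8] = 8.8 + (-0.27)·(0.8/4.6)·(10.8 − (9.7)) = 8.8 + (-0.046957)·(1.1) = 8.7483.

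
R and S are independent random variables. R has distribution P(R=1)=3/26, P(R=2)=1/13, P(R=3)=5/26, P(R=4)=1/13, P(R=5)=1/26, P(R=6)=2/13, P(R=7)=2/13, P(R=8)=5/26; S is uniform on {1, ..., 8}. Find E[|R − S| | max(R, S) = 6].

103/37

P(max(R, S) = 6) = 37/208.
Summing |R−S|·P(x,y) over outcomes with max(R, S) = 6 gives 103/208.
E[|R − S| | max(R, S) = 6] = (103/208) / (37/208) = 103/37.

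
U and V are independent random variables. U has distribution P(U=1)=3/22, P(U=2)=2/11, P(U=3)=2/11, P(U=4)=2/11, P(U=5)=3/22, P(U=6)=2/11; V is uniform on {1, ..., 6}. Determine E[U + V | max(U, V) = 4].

19/3

P(max(U, V) = 4) = 9/44.
Summing (U+V)·P(x,y) over outcomes with max(U, V) = 4 gives 57/44.
E[U + V | max(U, V) = 4] = (57/44) / (9/44) = 19/3.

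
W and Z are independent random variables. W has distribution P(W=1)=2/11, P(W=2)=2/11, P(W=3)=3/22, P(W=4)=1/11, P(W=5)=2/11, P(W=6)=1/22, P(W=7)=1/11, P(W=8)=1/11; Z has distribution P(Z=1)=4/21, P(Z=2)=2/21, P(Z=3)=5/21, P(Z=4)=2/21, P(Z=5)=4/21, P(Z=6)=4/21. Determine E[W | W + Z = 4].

9/5

P(W + Z = 4) = 20/231.
Summing W·P(x,y) over outcomes with W + Z = 4 gives 12/77.
E[W | W + Z = 4] = (12/77) / (20/231) = 9/5.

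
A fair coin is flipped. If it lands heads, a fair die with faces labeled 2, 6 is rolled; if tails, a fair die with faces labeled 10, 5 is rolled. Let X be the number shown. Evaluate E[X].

E[X | heads] = (2+6)/2 = 4.
E[X | tails] = (10+5)/2 = 15/2.
E[X] = (1/2)·(4) + (1/2)·(15/2) = 23/4.

23/4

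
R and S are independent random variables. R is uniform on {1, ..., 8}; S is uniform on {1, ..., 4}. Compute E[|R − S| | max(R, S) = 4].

12/7

Outcomes with max(R, S) = 4: (1,4), (2,4), (3,4), (4,1), (4,2), (4,3), (4,4), each with probability 1/32.
E[|R − S| | max(R, S) = 4] = (3 + 2 + 1 + 3 + 2 + 1 + 0) / 7 = 12/7.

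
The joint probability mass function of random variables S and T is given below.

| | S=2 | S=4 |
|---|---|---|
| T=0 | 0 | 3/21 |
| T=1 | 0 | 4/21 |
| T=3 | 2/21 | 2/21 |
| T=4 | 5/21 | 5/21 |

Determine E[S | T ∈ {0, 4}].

P(T ∈ {0, 4}) = 13/21.
Σ S·P over the event = 2·(5/21) + 4·(3/21) + 4·(5/21) = 2.
E[S | T ∈ {0, 4}] = (2) / (13/21) = 42/13.

42/13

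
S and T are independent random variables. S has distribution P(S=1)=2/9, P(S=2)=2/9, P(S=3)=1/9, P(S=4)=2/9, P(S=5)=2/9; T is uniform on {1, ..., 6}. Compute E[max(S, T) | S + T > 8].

60/11

P(S + T > 8) = 11/54.
Summing max(S,T)·P(x,y) over outcomes with S + T > 8 gives 10/9.
E[max(S, T) | S + T > 8] = (10/9) / (11/54) = 60/11.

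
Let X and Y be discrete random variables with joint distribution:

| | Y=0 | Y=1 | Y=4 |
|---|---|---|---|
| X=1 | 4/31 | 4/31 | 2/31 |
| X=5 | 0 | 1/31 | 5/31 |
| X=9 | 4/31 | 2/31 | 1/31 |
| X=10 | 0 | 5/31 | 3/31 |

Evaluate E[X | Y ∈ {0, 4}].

106/19

P(Y ∈ {0, 4}) = 19/31.
Σ X·P over the event = 1·(4/31) + 1·(2/31) + 5·(5/31) + 9·(4/31) + 9·(1/31) + 10·(3/31) = 106/31.
E[X | Y ∈ {0, 4}] = (106/31) / (19/31) = 106/19.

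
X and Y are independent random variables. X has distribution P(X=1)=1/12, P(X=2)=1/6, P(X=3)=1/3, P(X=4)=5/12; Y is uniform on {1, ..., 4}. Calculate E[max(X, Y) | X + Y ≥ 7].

4

P(X + Y ≥ 7) = 7/24.
Summing max(X,Y)·P(x,y) over outcomes with X + Y ≥ 7 gives 7/6.
E[max(X, Y) | X + Y ≥ 7] = (7/6) / (7/24) = 4.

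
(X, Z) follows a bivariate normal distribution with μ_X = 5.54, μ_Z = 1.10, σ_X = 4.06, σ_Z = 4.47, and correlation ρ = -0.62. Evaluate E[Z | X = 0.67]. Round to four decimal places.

4.4243

For a bivariate normal, E[Z | X=x] = μ_Z + ρ·(σ_Z/σ_X)·(x − μ_X).
E[Z | X=0.67] = 1.10 + (-0.62)·(4.47/4.06)·(0.67 − (5.54)) = 1.10 + (-0.68261)·(-4.87) = 4.4243.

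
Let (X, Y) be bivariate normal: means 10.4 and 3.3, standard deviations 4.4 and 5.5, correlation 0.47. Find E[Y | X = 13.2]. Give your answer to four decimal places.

4.9450

For a bivariate normal, E[Y | X=x] = μ_Y + ρ·(σ_Y/σ_X)·(x − μ_X).
E[Y | X=13.2] = 3.3 + (0.47)·(5.5/4.4)·(13.2 − (10.4)) = 3.3 + (0.5875)·(2.8) = 4.9450.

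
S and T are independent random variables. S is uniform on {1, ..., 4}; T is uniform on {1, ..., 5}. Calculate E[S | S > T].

Outcomes with S > T: (2,1), (3,1), (3,2), (4,1), (4,2), (4,3), each with probability 1/20.
E[S | S > T] = (2 + 3 + 3 + 4 + 4 + 4) / 6 = 10/3.

10/3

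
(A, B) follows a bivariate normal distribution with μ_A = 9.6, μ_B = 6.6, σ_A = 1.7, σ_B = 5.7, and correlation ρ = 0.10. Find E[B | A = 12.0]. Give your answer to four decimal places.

E[B | A=x] = μ_B + ρ(σ_B/σ_A)(x − μ_A) for jointly normal variables.
E[B | A=12.0] = 6.6 + (0.10)·(5.7/1.7)·(12.0 − (9.6)) = 6.6 + (0.33529)·(2.4) = 7.4047.

7.4047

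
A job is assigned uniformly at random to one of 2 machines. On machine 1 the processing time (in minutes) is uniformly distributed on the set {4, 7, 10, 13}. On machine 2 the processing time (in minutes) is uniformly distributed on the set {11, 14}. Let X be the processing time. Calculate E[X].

E[X | machine 1] = (4+7+10+13)/4 = 17/2.
E[X | machine 2] = (11+14)/2 = 25/2.
By the law of total expectation,
E[X] = (1/2)·(17/2) + (1/2)·(25/2) = 21/2.

21/2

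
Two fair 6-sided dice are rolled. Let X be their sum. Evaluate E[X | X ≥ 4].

244/33

P(X ≥ 4) = 11/12.
E[X | X ≥ 4] = (61/9) / (11/12) = 244/33.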